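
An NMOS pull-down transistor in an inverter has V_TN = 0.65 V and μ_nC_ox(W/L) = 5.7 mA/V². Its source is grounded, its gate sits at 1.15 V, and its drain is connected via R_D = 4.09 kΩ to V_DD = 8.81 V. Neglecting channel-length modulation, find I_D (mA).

V_GS = V_G = 1.15 V, so V_ov = 1.15 − 0.65 = 0.5 V.
Assume saturation: I_D = ½ k_n V_ov² = 0.5 × 5.7 × 0.5² = 0.712 mA, giving V_DS = V_DD − I_D R_D = 8.81 − 0.712 × 4.09 = 5.9 V.
V_DS = 5.9 V ≥ V_ov = 0.5 V, confirming saturation.

I_D = 0.712 mA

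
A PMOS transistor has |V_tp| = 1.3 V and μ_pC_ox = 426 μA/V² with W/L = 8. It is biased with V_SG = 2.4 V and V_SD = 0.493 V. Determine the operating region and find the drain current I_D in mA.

k_p = μ_pC_ox · (W/L) = 3.408 mA/V².
V_ov = V_SG − |V_tp| = 2.4 − 1.3 = 1.1 V.
Since V_SD = 0.493 V < V_ov = 1.1 V, the device is in the triode region.
I_D = k_p [V_ov · V_SD − ½ V_SD²] = 3.408 × [1.1 × 0.493 − 0.5 × 0.493²] = 1.43 mA.

Triode; I_D = 1.43 mA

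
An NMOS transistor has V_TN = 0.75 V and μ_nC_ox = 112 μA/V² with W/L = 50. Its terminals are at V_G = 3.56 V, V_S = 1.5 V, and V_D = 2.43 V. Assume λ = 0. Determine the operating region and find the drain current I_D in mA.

V_GS = V_G − V_S = 3.56 − 1.5 = 2.06 V; V_DS = V_D − V_S = 2.43 − 1.5 = 0.93 V.
k_n = μ_nC_ox · (W/L) = 5.6 mA/V².
V_ov = V_GS − V_TN = 2.06 − 0.75 = 1.31 V.
Since V_DS = 0.93 V < V_ov = 1.31 V, the device is in the triode region.
I_D = k_n [V_ov · V_DS − ½ V_DS²] = 5.6 × [1.31 × 0.93 − 0.5 × 0.93²] = 4.4 mA.

Triode; I_D = 4.40 mA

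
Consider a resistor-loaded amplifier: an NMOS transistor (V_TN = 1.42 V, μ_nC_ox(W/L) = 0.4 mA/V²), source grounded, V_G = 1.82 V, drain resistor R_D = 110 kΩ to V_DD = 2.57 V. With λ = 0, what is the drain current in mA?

V_GS = V_G = 1.82 V, so V_ov = 1.82 − 1.42 = 0.4 V.
Assume saturation: I_D = ½ k_n V_ov² = 0.5 × 0.4 × 0.4² = 0.032 mA, giving V_DS = V_DD − I_D R_D = 2.57 − 0.032 × 110 = -0.95 V.
But -0.95 V < V_ov = 0.4 V, so the device is actually in triode.
In triode I_D = k_n[V_ov V_DS − ½ V_DS²] and I_D = (V_DD − V_DS)/R_D. Equating: 22 V_DS² − 18.6 V_DS + 2.57 = 0, giving V_DS = 0.174 V (the root below V_ov).
I_D = (2.57 − 0.174) / 110 = 0.0218 mA.

I_D = 0.0218 mA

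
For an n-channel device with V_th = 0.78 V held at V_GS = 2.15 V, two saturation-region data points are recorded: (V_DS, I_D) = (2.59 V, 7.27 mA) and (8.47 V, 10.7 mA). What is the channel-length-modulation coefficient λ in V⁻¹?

With V_GS fixed, I_D ∝ (1 + λ V_DS) in saturation, so I_D2/I_D1 = (1 + λ V_DS2)/(1 + λ V_DS1).
10.7/7.27 = 1.472 = (1 + 8.47 λ)/(1 + 2.59 λ).
Solving: λ (I_D1 V_DS2 − I_D2 V_DS1) = I_D2 − I_D1, so λ = (10.7 − 7.27) / (7.27 × 8.47 − 10.7 × 2.59) = 3.43 / 33.9 = 0.101 V⁻¹.

λ = 0.101 V⁻¹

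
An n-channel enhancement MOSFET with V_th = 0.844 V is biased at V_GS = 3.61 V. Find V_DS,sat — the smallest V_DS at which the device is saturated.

The boundary between triode and saturation is V_DS = V_GS − V_th = V_ov.
V_ov = 3.61 − 0.844 = 2.77 V.

V_DS,sat = 2.77 V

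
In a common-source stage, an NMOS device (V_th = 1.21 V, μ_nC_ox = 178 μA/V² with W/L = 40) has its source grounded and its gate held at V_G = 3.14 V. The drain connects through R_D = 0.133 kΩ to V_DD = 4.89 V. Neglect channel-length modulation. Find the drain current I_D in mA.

I_D = 13.3 mA

V_GS = V_G = 3.14 V, so V_ov = 3.14 − 1.21 = 1.93 V.
k_n = μ_nC_ox · (W/L) = 7.12 mA/V².
Assume saturation: I_D = ½ k_n V_ov² = 0.5 × 7.12 × 1.93² = 13.3 mA, giving V_DS = V_DD − I_D R_D = 4.89 − 13.3 × 0.133 = 3.13 V.
V_DS = 3.13 V ≥ V_ov = 1.93 V, confirming saturation.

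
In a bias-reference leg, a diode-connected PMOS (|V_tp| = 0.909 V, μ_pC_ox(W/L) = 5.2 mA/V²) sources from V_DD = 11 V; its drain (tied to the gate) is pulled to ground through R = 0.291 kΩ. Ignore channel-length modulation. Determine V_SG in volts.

V_SG = 3.96 V

With gate tied to drain, V_SG = V_SD ≥ V_SG − |V_tp|, so the device is in saturation.
KCL at the drain: ½ k_p (V_SG − |V_tp|)² = (V_DD − V_SG)/R.
Let x = V_SG − 0.909. Then 0.757 x² + x − 10.09 = 0, giving x = 3.05 V (positive root), so V_SG = 3.96 V.
I_D = (V_DD − V_SG)/R = (11 − 3.96) / 0.291 = 24.2 mA.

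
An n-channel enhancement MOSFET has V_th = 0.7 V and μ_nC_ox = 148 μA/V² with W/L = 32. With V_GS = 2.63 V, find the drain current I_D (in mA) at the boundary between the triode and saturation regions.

I_D = 8.82 mA

At the boundary V_DS = V_ov = V_GS − V_th = 2.63 − 0.7 = 1.93 V.
k_n = μ_nC_ox · (W/L) = 4.736 mA/V².
I_D = ½ k_n V_ov² = 0.5 × 4.736 × 1.93² = 8.82 mA.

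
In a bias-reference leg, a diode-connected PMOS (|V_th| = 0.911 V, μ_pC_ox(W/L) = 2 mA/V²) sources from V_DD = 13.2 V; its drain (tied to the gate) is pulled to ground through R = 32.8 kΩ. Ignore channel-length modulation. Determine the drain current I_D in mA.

With gate tied to drain, V_SG = V_SD ≥ V_SG − |V_th|, so the device is in saturation.
KCL at the drain: ½ k_p (V_SG − |V_th|)² = (V_DD − V_SG)/R.
Let x = V_SG − 0.911. Then 32.8 x² + x − 12.29 = 0, giving x = 0.597 V (positive root), so V_SG = 1.51 V.
I_D = (V_DD − V_SG)/R = (13.2 − 1.51) / 32.8 = 0.356 mA.

I_D = 0.356 mA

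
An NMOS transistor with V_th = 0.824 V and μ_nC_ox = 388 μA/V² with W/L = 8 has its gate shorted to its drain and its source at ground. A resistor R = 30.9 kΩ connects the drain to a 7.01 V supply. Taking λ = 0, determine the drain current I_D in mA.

With gate tied to drain, V_GS = V_DS ≥ V_GS − V_th, so the device is in saturation.
k_n = μ_nC_ox · (W/L) = 3.104 mA/V².
KCL at the drain: ½ k_n (V_GS − V_th)² = (V_DD − V_GS)/R.
Let x = V_GS − 0.824. Then 48 x² + x − 6.186 = 0, giving x = 0.349 V (positive root), so V_GS = 1.17 V.
I_D = (V_DD − V_GS)/R = (7.01 − 1.17) / 30.9 = 0.189 mA.

I_D = 0.189 mA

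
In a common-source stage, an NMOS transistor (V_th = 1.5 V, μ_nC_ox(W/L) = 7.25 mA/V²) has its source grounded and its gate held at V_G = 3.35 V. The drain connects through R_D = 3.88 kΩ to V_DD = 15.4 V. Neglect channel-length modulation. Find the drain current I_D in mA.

I_D = 3.89 mA

V_GS = V_G = 3.35 V, so V_ov = 3.35 − 1.5 = 1.85 V.
Assume saturation: I_D = ½ k_n V_ov² = 0.5 × 7.25 × 1.85² = 12.4 mA, giving V_DS = V_DD − I_D R_D = 15.4 − 12.4 × 3.88 = -32.7 V.
But -32.7 V < V_ov = 1.85 V, so the device is actually in triode.
In triode I_D = k_n[V_ov V_DS − ½ V_DS²] and I_D = (V_DD − V_DS)/R_D. Equating: 14.1 V_DS² − 53.04 V_DS + 15.4 = 0, giving V_DS = 0.317 V (the root below V_ov).
I_D = (15.4 − 0.317) / 3.88 = 3.89 mA.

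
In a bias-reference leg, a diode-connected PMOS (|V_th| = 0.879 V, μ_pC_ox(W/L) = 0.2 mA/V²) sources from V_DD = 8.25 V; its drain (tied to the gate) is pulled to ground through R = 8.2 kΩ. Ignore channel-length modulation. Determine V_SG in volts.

With gate tied to drain, V_SG = V_SD ≥ V_SG − |V_th|, so the device is in saturation.
KCL at the drain: ½ k_p (V_SG − |V_th|)² = (V_DD − V_SG)/R.
Let x = V_SG − 0.879. Then 0.82 x² + x − 7.371 = 0, giving x = 2.45 V (positive root), so V_SG = 3.33 V.
I_D = (V_DD − V_SG)/R = (8.25 − 3.33) / 8.2 = 0.6 mA.

V_SG = 3.33 V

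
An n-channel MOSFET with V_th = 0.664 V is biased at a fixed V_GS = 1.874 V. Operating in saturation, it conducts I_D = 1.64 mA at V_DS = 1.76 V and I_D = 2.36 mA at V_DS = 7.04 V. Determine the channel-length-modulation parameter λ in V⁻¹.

λ = 0.0974 V⁻¹

With V_GS fixed, I_D ∝ (1 + λ V_DS) in saturation, so I_D2/I_D1 = (1 + λ V_DS2)/(1 + λ V_DS1).
2.36/1.64 = 1.439 = (1 + 7.04 λ)/(1 + 1.76 λ).
Solving: λ (I_D1 V_DS2 − I_D2 V_DS1) = I_D2 − I_D1, so λ = (2.36 − 1.64) / (1.64 × 7.04 − 2.36 × 1.76) = 0.72 / 7.39 = 0.0974 V⁻¹.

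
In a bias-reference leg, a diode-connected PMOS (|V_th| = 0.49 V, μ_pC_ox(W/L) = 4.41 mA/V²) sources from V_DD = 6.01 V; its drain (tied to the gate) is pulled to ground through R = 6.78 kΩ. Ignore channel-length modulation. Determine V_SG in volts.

With gate tied to drain, V_SG = V_SD ≥ V_SG − |V_th|, so the device is in saturation.
KCL at the drain: ½ k_p (V_SG − |V_th|)² = (V_DD − V_SG)/R.
Let x = V_SG − 0.49. Then 14.9 x² + x − 5.52 = 0, giving x = 0.575 V (positive root), so V_SG = 1.07 V.
I_D = (V_DD − V_SG)/R = (6.01 − 1.07) / 6.78 = 0.729 mA.

V_SG = 1.07 V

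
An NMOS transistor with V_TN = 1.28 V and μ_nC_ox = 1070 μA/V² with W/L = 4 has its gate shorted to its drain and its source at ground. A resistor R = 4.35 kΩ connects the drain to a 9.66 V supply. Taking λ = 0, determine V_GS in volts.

V_GS = 2.18 V

With gate tied to drain, V_GS = V_DS ≥ V_GS − V_TN, so the device is in saturation.
k_n = μ_nC_ox · (W/L) = 4.28 mA/V².
KCL at the drain: ½ k_n (V_GS − V_TN)² = (V_DD − V_GS)/R.
Let x = V_GS − 1.28. Then 9.31 x² + x − 8.38 = 0, giving x = 0.897 V (positive root), so V_GS = 2.18 V.
I_D = (V_DD − V_GS)/R = (9.66 − 2.18) / 4.35 = 1.72 mA.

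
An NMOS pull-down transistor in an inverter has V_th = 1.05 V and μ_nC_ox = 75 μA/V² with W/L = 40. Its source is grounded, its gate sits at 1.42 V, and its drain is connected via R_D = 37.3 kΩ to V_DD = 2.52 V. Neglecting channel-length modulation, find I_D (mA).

V_GS = V_G = 1.42 V, so V_ov = 1.42 − 1.05 = 0.37 V.
k_n = μ_nC_ox · (W/L) = 3 mA/V².
Assume saturation: I_D = ½ k_n V_ov² = 0.5 × 3 × 0.37² = 0.205 mA, giving V_DS = V_DD − I_D R_D = 2.52 − 0.205 × 37.3 = -5.14 V.
But -5.14 V < V_ov = 0.37 V, so the device is actually in triode.
In triode I_D = k_n[V_ov V_DS − ½ V_DS²] and I_D = (V_DD − V_DS)/R_D. Equating: 55.9 V_DS² − 42.4 V_DS + 2.52 = 0, giving V_DS = 0.065 V (the root below V_ov).
I_D = (2.52 − 0.065) / 37.3 = 0.0658 mA.

I_D = 0.0658 mA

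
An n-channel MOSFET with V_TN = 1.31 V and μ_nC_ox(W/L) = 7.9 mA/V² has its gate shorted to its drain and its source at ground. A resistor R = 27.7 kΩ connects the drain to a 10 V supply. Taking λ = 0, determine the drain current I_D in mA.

With gate tied to drain, V_GS = V_DS ≥ V_GS − V_TN, so the device is in saturation.
KCL at the drain: ½ k_n (V_GS − V_TN)² = (V_DD − V_GS)/R.
Let x = V_GS − 1.31. Then 109 x² + x − 8.69 = 0, giving x = 0.277 V (positive root), so V_GS = 1.59 V.
I_D = (V_DD − V_GS)/R = (10 − 1.59) / 27.7 = 0.304 mA.

I_D = 0.304 mA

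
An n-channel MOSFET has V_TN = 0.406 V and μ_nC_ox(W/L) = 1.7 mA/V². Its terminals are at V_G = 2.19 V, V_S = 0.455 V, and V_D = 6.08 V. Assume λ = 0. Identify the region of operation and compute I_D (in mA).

V_GS = V_G − V_S = 2.19 − 0.455 = 1.73 V; V_DS = V_D − V_S = 6.08 − 0.455 = 5.62 V.
V_ov = V_GS − V_TN = 1.73 − 0.406 = 1.33 V.
Since V_DS = 5.62 V ≥ V_ov = 1.33 V, the device is in saturation.
I_D = ½ k_n V_ov² = 0.5 × 1.7 × 1.33² = 1.5 mA.

Saturation; I_D = 1.50 mA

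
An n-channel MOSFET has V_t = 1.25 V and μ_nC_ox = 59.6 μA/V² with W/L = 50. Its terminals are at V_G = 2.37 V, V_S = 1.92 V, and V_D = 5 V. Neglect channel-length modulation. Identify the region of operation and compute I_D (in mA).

V_GS = V_G − V_S = 2.37 − 1.92 = 0.45 V; V_DS = V_D − V_S = 5 − 1.92 = 3.08 V.
V_GS = 0.45 V < V_t = 1.25 V, so the transistor is in cutoff.

Cutoff; I_D = 0 mA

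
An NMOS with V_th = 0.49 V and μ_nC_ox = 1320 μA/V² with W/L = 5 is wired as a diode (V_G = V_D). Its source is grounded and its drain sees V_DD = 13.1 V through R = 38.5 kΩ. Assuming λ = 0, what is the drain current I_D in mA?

With gate tied to drain, V_GS = V_DS ≥ V_GS − V_th, so the device is in saturation.
k_n = μ_nC_ox · (W/L) = 6.6 mA/V².
KCL at the drain: ½ k_n (V_GS − V_th)² = (V_DD − V_GS)/R.
Let x = V_GS − 0.49. Then 127 x² + x − 12.61 = 0, giving x = 0.311 V (positive root), so V_GS = 0.801 V.
I_D = (V_DD − V_GS)/R = (13.1 − 0.801) / 38.5 = 0.319 mA.

I_D = 0.319 mA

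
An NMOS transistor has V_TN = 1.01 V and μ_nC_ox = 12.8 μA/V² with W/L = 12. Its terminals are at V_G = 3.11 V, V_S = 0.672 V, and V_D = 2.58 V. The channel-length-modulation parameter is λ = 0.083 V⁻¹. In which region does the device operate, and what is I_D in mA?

Saturation; I_D = 0.181 mA

V_GS = V_G − V_S = 3.11 − 0.672 = 2.44 V; V_DS = V_D − V_S = 2.58 − 0.672 = 1.91 V.
k_n = μ_nC_ox · (W/L) = 0.1536 mA/V².
V_ov = V_GS − V_TN = 2.44 − 1.01 = 1.43 V.
Since V_DS = 1.91 V ≥ V_ov = 1.43 V, the device is in saturation.
I_D = ½ k_n V_ov² (1 + λ V_DS) = 0.5 × 0.1536 × 1.43² × (1 + 0.083 × 1.91) = 0.181 mA.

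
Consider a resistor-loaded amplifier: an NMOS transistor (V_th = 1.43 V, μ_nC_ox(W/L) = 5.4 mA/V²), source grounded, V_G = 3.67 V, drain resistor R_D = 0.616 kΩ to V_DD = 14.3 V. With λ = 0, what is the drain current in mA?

I_D = 13.5 mA

V_GS = V_G = 3.67 V, so V_ov = 3.67 − 1.43 = 2.24 V.
Assume saturation: I_D = ½ k_n V_ov² = 0.5 × 5.4 × 2.24² = 13.5 mA, giving V_DS = V_DD − I_D R_D = 14.3 − 13.5 × 0.616 = 5.95 V.
V_DS = 5.95 V ≥ V_ov = 2.24 V, confirming saturation.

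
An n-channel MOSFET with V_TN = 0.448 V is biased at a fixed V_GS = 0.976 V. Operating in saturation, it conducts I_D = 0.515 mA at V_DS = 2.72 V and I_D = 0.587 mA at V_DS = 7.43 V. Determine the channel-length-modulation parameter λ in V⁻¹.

With V_GS fixed, I_D ∝ (1 + λ V_DS) in saturation, so I_D2/I_D1 = (1 + λ V_DS2)/(1 + λ V_DS1).
0.587/0.515 = 1.14 = (1 + 7.43 λ)/(1 + 2.72 λ).
Solving: λ (I_D1 V_DS2 − I_D2 V_DS1) = I_D2 − I_D1, so λ = (0.587 − 0.515) / (0.515 × 7.43 − 0.587 × 2.72) = 0.072 / 2.23 = 0.0323 V⁻¹.

λ = 0.0323 V⁻¹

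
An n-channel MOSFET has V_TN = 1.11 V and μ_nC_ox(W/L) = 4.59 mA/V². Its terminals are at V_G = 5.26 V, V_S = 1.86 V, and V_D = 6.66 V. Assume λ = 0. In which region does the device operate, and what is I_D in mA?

V_GS = V_G − V_S = 5.26 − 1.86 = 3.4 V; V_DS = V_D − V_S = 6.66 − 1.86 = 4.8 V.
V_ov = V_GS − V_TN = 3.4 − 1.11 = 2.29 V.
Since V_DS = 4.8 V ≥ V_ov = 2.29 V, the device is in saturation.
I_D = ½ k_n V_ov² = 0.5 × 4.59 × 2.29² = 12 mA.

Saturation; I_D = 12.0 mA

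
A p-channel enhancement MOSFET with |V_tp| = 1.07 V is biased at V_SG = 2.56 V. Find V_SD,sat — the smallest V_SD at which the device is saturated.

The boundary between triode and saturation is V_SD = V_SG − |V_tp| = V_ov.
V_ov = 2.56 − 1.07 = 1.49 V.

V_SD,sat = 1.49 V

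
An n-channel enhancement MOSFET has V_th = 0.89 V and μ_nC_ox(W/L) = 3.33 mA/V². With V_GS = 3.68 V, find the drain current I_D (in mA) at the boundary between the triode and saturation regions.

I_D = 13.0 mA

At the boundary V_DS = V_ov = V_GS − V_th = 3.68 − 0.89 = 2.79 V.
I_D = ½ k_n V_ov² = 0.5 × 3.33 × 2.79² = 13 mA.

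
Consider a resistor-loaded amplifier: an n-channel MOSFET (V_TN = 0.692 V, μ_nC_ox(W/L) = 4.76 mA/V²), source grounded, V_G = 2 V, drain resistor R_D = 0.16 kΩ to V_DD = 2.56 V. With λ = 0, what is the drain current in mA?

I_D = 4.07 mA

V_GS = V_G = 2 V, so V_ov = 2 − 0.692 = 1.31 V.
Assume saturation: I_D = ½ k_n V_ov² = 0.5 × 4.76 × 1.31² = 4.07 mA, giving V_DS = V_DD − I_D R_D = 2.56 − 4.07 × 0.16 = 1.91 V.
V_DS = 1.91 V ≥ V_ov = 1.31 V, confirming saturation.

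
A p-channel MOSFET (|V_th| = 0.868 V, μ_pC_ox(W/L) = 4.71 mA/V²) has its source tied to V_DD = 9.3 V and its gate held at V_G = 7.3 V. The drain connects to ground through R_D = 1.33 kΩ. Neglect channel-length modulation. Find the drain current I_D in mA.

V_SG = V_DD − V_G = 9.3 − 7.3 = 2 V, so V_ov = 2 − 0.868 = 1.13 V.
Assume saturation: I_D = ½ k_p V_ov² = 0.5 × 4.71 × 1.13² = 3.02 mA, giving V_SD = V_DD − I_D R_D = 9.3 − 3.02 × 1.33 = 5.29 V.
V_SD = 5.29 V ≥ V_ov = 1.13 V, confirming saturation.

I_D = 3.02 mA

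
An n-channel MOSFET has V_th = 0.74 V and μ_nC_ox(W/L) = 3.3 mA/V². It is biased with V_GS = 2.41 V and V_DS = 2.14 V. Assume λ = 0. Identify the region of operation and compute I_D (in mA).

Saturation; I_D = 4.60 mA

V_ov = V_GS − V_th = 2.41 − 0.74 = 1.67 V.
Since V_DS = 2.14 V ≥ V_ov = 1.67 V, the device is in saturation.
I_D = ½ k_n V_ov² = 0.5 × 3.3 × 1.67² = 4.6 mA.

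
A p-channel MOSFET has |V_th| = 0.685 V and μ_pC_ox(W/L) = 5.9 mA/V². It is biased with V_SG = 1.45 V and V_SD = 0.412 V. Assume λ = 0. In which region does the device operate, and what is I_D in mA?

Triode; I_D = 1.36 mA

V_ov = V_SG − |V_th| = 1.45 − 0.685 = 0.765 V.
Since V_SD = 0.412 V < V_ov = 0.765 V, the device is in the triode region.
I_D = k_p [V_ov · V_SD − ½ V_SD²] = 5.9 × [0.765 × 0.412 − 0.5 × 0.412²] = 1.36 mA.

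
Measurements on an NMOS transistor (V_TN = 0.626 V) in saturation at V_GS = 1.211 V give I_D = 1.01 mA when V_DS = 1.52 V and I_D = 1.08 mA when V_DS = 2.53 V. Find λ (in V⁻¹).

λ = 0.0766 V⁻¹

With V_GS fixed, I_D ∝ (1 + λ V_DS) in saturation, so I_D2/I_D1 = (1 + λ V_DS2)/(1 + λ V_DS1).
1.08/1.01 = 1.069 = (1 + 2.53 λ)/(1 + 1.52 λ).
Solving: λ (I_D1 V_DS2 − I_D2 V_DS1) = I_D2 − I_D1, so λ = (1.08 − 1.01) / (1.01 × 2.53 − 1.08 × 1.52) = 0.07 / 0.914 = 0.0766 V⁻¹.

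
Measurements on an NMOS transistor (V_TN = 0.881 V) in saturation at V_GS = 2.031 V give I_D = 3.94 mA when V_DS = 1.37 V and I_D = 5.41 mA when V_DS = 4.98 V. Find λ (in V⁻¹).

With V_GS fixed, I_D ∝ (1 + λ V_DS) in saturation, so I_D2/I_D1 = (1 + λ V_DS2)/(1 + λ V_DS1).
5.41/3.94 = 1.373 = (1 + 4.98 λ)/(1 + 1.37 λ).
Solving: λ (I_D1 V_DS2 − I_D2 V_DS1) = I_D2 − I_D1, so λ = (5.41 − 3.94) / (3.94 × 4.98 − 5.41 × 1.37) = 1.47 / 12.2 = 0.12 V⁻¹.

λ = 0.120 V⁻¹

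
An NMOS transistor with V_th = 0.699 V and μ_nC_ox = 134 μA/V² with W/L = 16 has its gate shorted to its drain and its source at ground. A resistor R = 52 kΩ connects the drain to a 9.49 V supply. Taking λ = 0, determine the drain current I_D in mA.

I_D = 0.162 mA

With gate tied to drain, V_GS = V_DS ≥ V_GS − V_th, so the device is in saturation.
k_n = μ_nC_ox · (W/L) = 2.144 mA/V².
KCL at the drain: ½ k_n (V_GS − V_th)² = (V_DD − V_GS)/R.
Let x = V_GS − 0.699. Then 55.7 x² + x − 8.791 = 0, giving x = 0.388 V (positive root), so V_GS = 1.09 V.
I_D = (V_DD − V_GS)/R = (9.49 − 1.09) / 52 = 0.162 mA.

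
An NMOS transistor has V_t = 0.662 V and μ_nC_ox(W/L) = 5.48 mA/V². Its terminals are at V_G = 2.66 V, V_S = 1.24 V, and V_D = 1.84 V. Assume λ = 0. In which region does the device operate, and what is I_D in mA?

V_GS = V_G − V_S = 2.66 − 1.24 = 1.42 V; V_DS = V_D − V_S = 1.84 − 1.24 = 0.6 V.
V_ov = V_GS − V_t = 1.42 − 0.662 = 0.758 V.
Since V_DS = 0.6 V < V_ov = 0.758 V, the device is in the triode region.
I_D = k_n [V_ov · V_DS − ½ V_DS²] = 5.48 × [0.758 × 0.6 − 0.5 × 0.6²] = 1.51 mA.

Triode; I_D = 1.51 mA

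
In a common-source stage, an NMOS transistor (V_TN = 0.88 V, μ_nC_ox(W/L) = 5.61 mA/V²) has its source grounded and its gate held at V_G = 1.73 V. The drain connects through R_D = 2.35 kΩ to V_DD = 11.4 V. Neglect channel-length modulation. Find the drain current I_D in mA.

V_GS = V_G = 1.73 V, so V_ov = 1.73 − 0.88 = 0.85 V.
Assume saturation: I_D = ½ k_n V_ov² = 0.5 × 5.61 × 0.85² = 2.03 mA, giving V_DS = V_DD − I_D R_D = 11.4 − 2.03 × 2.35 = 6.64 V.
V_DS = 6.64 V ≥ V_ov = 0.85 V, confirming saturation.

I_D = 2.03 mA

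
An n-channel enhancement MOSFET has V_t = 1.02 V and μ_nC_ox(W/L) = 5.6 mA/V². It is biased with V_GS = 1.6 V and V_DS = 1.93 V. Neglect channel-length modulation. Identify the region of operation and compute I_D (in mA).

Saturation; I_D = 0.942 mA

V_ov = V_GS − V_t = 1.6 − 1.02 = 0.58 V.
Since V_DS = 1.93 V ≥ V_ov = 0.58 V, the device is in saturation.
I_D = ½ k_n V_ov² = 0.5 × 5.6 × 0.58² = 0.942 mA.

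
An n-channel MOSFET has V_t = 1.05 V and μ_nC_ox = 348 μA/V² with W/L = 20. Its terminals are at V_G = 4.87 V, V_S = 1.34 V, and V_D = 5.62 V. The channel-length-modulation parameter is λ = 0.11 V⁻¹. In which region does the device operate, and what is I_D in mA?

Saturation; I_D = 31.5 mA

V_GS = V_G − V_S = 4.87 − 1.34 = 3.53 V; V_DS = V_D − V_S = 5.62 − 1.34 = 4.28 V.
k_n = μ_nC_ox · (W/L) = 6.96 mA/V².
V_ov = V_GS − V_t = 3.53 − 1.05 = 2.48 V.
Since V_DS = 4.28 V ≥ V_ov = 2.48 V, the device is in saturation.
I_D = ½ k_n V_ov² (1 + λ V_DS) = 0.5 × 6.96 × 2.48² × (1 + 0.11 × 4.28) = 31.5 mA.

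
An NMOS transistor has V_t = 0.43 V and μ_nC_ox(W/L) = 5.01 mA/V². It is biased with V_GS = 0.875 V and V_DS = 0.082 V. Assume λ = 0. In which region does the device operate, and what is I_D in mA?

V_ov = V_GS − V_t = 0.875 − 0.43 = 0.445 V.
Since V_DS = 0.082 V < V_ov = 0.445 V, the device is in the triode region.
I_D = k_n [V_ov · V_DS − ½ V_DS²] = 5.01 × [0.445 × 0.082 − 0.5 × 0.082²] = 0.166 mA.

Triode; I_D = 0.166 mA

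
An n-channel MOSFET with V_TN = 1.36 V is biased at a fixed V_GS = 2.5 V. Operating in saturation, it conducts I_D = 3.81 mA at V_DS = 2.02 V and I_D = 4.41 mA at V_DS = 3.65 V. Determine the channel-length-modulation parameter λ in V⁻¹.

λ = 0.120 V⁻¹

With V_GS fixed, I_D ∝ (1 + λ V_DS) in saturation, so I_D2/I_D1 = (1 + λ V_DS2)/(1 + λ V_DS1).
4.41/3.81 = 1.157 = (1 + 3.65 λ)/(1 + 2.02 λ).
Solving: λ (I_D1 V_DS2 − I_D2 V_DS1) = I_D2 − I_D1, so λ = (4.41 − 3.81) / (3.81 × 3.65 − 4.41 × 2.02) = 0.6 / 5 = 0.12 V⁻¹.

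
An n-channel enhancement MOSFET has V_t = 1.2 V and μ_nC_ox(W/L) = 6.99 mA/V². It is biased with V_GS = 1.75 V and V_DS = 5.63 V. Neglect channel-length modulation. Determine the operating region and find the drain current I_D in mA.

Saturation; I_D = 1.06 mA

V_ov = V_GS − V_t = 1.75 − 1.2 = 0.55 V.
Since V_DS = 5.63 V ≥ V_ov = 0.55 V, the device is in saturation.
I_D = ½ k_n V_ov² = 0.5 × 6.99 × 0.55² = 1.06 mA.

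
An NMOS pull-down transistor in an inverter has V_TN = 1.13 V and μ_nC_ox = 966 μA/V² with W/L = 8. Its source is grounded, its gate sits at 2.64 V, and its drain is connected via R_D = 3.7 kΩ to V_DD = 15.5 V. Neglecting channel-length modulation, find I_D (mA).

V_GS = V_G = 2.64 V, so V_ov = 2.64 − 1.13 = 1.51 V.
k_n = μ_nC_ox · (W/L) = 7.728 mA/V².
Assume saturation: I_D = ½ k_n V_ov² = 0.5 × 7.728 × 1.51² = 8.81 mA, giving V_DS = V_DD − I_D R_D = 15.5 − 8.81 × 3.7 = -17.1 V.
But -17.1 V < V_ov = 1.51 V, so the device is actually in triode.
In triode I_D = k_n[V_ov V_DS − ½ V_DS²] and I_D = (V_DD − V_DS)/R_D. Equating: 14.3 V_DS² − 44.18 V_DS + 15.5 = 0, giving V_DS = 0.404 V (the root below V_ov).
I_D = (15.5 − 0.404) / 3.7 = 4.08 mA.

I_D = 4.08 mA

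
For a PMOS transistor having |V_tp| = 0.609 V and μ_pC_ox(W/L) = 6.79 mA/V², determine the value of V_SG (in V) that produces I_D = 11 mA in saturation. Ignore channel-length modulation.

V_SG = 2.41 V

In saturation I_D = ½ k_p (V_SG − |V_tp|)², so V_SG − |V_tp| = √(2 I_D / k_p) = √(2 × 11 / 6.79) = 1.8 V.
V_SG = 0.609 + 1.8 = 2.41 V.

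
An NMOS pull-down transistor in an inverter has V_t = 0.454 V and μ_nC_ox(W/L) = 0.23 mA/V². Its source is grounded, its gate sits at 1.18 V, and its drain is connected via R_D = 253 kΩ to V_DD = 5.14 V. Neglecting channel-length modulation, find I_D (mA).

V_GS = V_G = 1.18 V, so V_ov = 1.18 − 0.454 = 0.726 V.
Assume saturation: I_D = ½ k_n V_ov² = 0.5 × 0.23 × 0.726² = 0.0606 mA, giving V_DS = V_DD − I_D R_D = 5.14 − 0.0606 × 253 = -10.2 V.
But -10.2 V < V_ov = 0.726 V, so the device is actually in triode.
In triode I_D = k_n[V_ov V_DS − ½ V_DS²] and I_D = (V_DD − V_DS)/R_D. Equating: 29.1 V_DS² − 43.25 V_DS + 5.14 = 0, giving V_DS = 0.13 V (the root below V_ov).
I_D = (5.14 − 0.13) / 253 = 0.0198 mA.

I_D = 0.0198 mA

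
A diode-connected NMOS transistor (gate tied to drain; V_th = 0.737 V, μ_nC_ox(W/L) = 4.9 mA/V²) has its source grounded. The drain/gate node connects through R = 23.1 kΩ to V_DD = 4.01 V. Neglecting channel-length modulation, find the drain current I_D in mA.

I_D = 0.132 mA

With gate tied to drain, V_GS = V_DS ≥ V_GS − V_th, so the device is in saturation.
KCL at the drain: ½ k_n (V_GS − V_th)² = (V_DD − V_GS)/R.
Let x = V_GS − 0.737. Then 56.6 x² + x − 3.273 = 0, giving x = 0.232 V (positive root), so V_GS = 0.969 V.
I_D = (V_DD − V_GS)/R = (4.01 − 0.969) / 23.1 = 0.132 mA.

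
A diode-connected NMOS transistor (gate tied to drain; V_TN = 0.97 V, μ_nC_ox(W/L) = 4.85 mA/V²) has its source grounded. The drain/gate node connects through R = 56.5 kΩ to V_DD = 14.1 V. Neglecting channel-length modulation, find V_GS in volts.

With gate tied to drain, V_GS = V_DS ≥ V_GS − V_TN, so the device is in saturation.
KCL at the drain: ½ k_n (V_GS − V_TN)² = (V_DD − V_GS)/R.
Let x = V_GS − 0.97. Then 137 x² + x − 13.13 = 0, giving x = 0.306 V (positive root), so V_GS = 1.28 V.
I_D = (V_DD − V_GS)/R = (14.1 − 1.28) / 56.5 = 0.227 mA.

V_GS = 1.28 V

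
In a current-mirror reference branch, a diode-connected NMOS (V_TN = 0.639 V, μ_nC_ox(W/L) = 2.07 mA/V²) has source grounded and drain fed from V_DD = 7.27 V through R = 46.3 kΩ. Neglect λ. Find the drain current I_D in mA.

I_D = 0.135 mA

With gate tied to drain, V_GS = V_DS ≥ V_GS − V_TN, so the device is in saturation.
KCL at the drain: ½ k_n (V_GS − V_TN)² = (V_DD − V_GS)/R.
Let x = V_GS − 0.639. Then 47.9 x² + x − 6.631 = 0, giving x = 0.362 V (positive root), so V_GS = 1 V.
I_D = (V_DD − V_GS)/R = (7.27 − 1) / 46.3 = 0.135 mA.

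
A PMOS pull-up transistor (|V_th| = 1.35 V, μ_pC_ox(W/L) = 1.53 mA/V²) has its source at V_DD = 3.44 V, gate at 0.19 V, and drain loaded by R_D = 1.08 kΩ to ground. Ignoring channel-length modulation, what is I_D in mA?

V_SG = V_DD − V_G = 3.44 − 0.19 = 3.25 V, so V_ov = 3.25 − 1.35 = 1.9 V.
Assume saturation: I_D = ½ k_p V_ov² = 0.5 × 1.53 × 1.9² = 2.76 mA, giving V_SD = V_DD − I_D R_D = 3.44 − 2.76 × 1.08 = 0.457 V.
But 0.457 V < V_ov = 1.9 V, so the device is actually in triode.
In triode I_D = k_p[V_ov V_SD − ½ V_SD²] and I_D = (V_DD − V_SD)/R_D. Equating: 0.826 V_SD² − 4.14 V_SD + 3.44 = 0, giving V_SD = 1.05 V (the root below V_ov).
I_D = (3.44 − 1.05) / 1.08 = 2.21 mA.

I_D = 2.21 mA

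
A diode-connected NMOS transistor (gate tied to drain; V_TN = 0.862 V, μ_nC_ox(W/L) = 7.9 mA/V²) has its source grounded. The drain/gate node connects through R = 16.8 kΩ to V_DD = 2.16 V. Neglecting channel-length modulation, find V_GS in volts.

With gate tied to drain, V_GS = V_DS ≥ V_GS − V_TN, so the device is in saturation.
KCL at the drain: ½ k_n (V_GS − V_TN)² = (V_DD − V_GS)/R.
Let x = V_GS − 0.862. Then 66.4 x² + x − 1.298 = 0, giving x = 0.133 V (positive root), so V_GS = 0.995 V.
I_D = (V_DD − V_GS)/R = (2.16 − 0.995) / 16.8 = 0.0694 mA.

V_GS = 0.995 V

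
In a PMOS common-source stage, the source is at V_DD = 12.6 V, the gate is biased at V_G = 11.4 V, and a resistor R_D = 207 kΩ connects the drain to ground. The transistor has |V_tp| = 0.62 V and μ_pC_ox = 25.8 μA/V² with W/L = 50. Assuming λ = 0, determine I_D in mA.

I_D = 0.0604 mA

V_SG = V_DD − V_G = 12.6 − 11.4 = 1.2 V, so V_ov = 1.2 − 0.62 = 0.58 V.
k_p = μ_pC_ox · (W/L) = 1.29 mA/V².
Assume saturation: I_D = ½ k_p V_ov² = 0.5 × 1.29 × 0.58² = 0.217 mA, giving V_SD = V_DD − I_D R_D = 12.6 − 0.217 × 207 = -32.3 V.
But -32.3 V < V_ov = 0.58 V, so the device is actually in triode.
In triode I_D = k_p[V_ov V_SD − ½ V_SD²] and I_D = (V_DD − V_SD)/R_D. Equating: 134 V_SD² − 155.9 V_SD + 12.6 = 0, giving V_SD = 0.0874 V (the root below V_ov).
I_D = (12.6 − 0.0874) / 207 = 0.0604 mA.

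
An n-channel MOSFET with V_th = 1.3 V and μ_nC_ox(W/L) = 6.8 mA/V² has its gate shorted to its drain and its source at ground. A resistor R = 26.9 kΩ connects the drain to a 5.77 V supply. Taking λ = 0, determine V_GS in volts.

With gate tied to drain, V_GS = V_DS ≥ V_GS − V_th, so the device is in saturation.
KCL at the drain: ½ k_n (V_GS − V_th)² = (V_DD − V_GS)/R.
Let x = V_GS − 1.3. Then 91.5 x² + x − 4.47 = 0, giving x = 0.216 V (positive root), so V_GS = 1.52 V.
I_D = (V_DD − V_GS)/R = (5.77 − 1.52) / 26.9 = 0.158 mA.

V_GS = 1.52 V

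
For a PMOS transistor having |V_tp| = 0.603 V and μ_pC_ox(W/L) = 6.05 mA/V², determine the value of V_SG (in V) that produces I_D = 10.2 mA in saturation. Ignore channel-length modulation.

In saturation I_D = ½ k_p (V_SG − |V_tp|)², so V_SG − |V_tp| = √(2 I_D / k_p) = √(2 × 10.2 / 6.05) = 1.84 V.
V_SG = 0.603 + 1.84 = 2.44 V.

V_SG = 2.44 V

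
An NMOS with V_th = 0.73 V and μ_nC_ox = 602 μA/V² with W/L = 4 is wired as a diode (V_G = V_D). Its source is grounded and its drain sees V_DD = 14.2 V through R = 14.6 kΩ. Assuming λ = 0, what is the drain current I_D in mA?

I_D = 0.865 mA

With gate tied to drain, V_GS = V_DS ≥ V_GS − V_th, so the device is in saturation.
k_n = μ_nC_ox · (W/L) = 2.408 mA/V².
KCL at the drain: ½ k_n (V_GS − V_th)² = (V_DD − V_GS)/R.
Let x = V_GS − 0.73. Then 17.6 x² + x − 13.47 = 0, giving x = 0.847 V (positive root), so V_GS = 1.58 V.
I_D = (V_DD − V_GS)/R = (14.2 − 1.58) / 14.6 = 0.865 mA.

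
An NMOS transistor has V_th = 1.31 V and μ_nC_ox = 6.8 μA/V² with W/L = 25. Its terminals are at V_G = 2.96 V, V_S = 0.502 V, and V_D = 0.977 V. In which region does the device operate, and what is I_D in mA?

V_GS = V_G − V_S = 2.96 − 0.502 = 2.46 V; V_DS = V_D − V_S = 0.977 − 0.502 = 0.475 V.
k_n = μ_nC_ox · (W/L) = 0.17 mA/V².
V_ov = V_GS − V_th = 2.46 − 1.31 = 1.15 V.
Since V_DS = 0.475 V < V_ov = 1.15 V, the device is in the triode region.
I_D = k_n [V_ov · V_DS − ½ V_DS²] = 0.17 × [1.15 × 0.475 − 0.5 × 0.475²] = 0.0735 mA.

Triode; I_D = 0.0735 mA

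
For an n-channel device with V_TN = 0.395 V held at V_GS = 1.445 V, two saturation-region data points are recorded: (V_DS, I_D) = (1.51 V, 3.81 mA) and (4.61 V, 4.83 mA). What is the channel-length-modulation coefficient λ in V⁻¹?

With V_GS fixed, I_D ∝ (1 + λ V_DS) in saturation, so I_D2/I_D1 = (1 + λ V_DS2)/(1 + λ V_DS1).
4.83/3.81 = 1.268 = (1 + 4.61 λ)/(1 + 1.51 λ).
Solving: λ (I_D1 V_DS2 − I_D2 V_DS1) = I_D2 − I_D1, so λ = (4.83 − 3.81) / (3.81 × 4.61 − 4.83 × 1.51) = 1.02 / 10.3 = 0.0993 V⁻¹.

λ = 0.0993 V⁻¹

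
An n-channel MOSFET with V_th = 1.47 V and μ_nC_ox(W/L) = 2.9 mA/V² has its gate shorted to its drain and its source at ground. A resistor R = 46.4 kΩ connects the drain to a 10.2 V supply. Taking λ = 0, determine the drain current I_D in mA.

With gate tied to drain, V_GS = V_DS ≥ V_GS − V_th, so the device is in saturation.
KCL at the drain: ½ k_n (V_GS − V_th)² = (V_DD − V_GS)/R.
Let x = V_GS − 1.47. Then 67.3 x² + x − 8.73 = 0, giving x = 0.353 V (positive root), so V_GS = 1.82 V.
I_D = (V_DD − V_GS)/R = (10.2 − 1.82) / 46.4 = 0.181 mA.

I_D = 0.181 mA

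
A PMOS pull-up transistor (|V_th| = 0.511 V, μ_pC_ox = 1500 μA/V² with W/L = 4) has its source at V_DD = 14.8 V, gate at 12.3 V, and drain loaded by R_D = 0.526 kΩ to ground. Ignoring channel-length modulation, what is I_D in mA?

V_SG = V_DD − V_G = 14.8 − 12.3 = 2.5 V, so V_ov = 2.5 − 0.511 = 1.99 V.
k_p = μ_pC_ox · (W/L) = 6 mA/V².
Assume saturation: I_D = ½ k_p V_ov² = 0.5 × 6 × 1.99² = 11.9 mA, giving V_SD = V_DD − I_D R_D = 14.8 − 11.9 × 0.526 = 8.56 V.
V_SD = 8.56 V ≥ V_ov = 1.99 V, confirming saturation.

I_D = 11.9 mA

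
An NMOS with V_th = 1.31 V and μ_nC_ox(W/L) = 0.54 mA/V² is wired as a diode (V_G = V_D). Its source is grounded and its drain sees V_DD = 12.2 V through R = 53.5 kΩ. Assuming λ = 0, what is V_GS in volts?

V_GS = 2.14 V

With gate tied to drain, V_GS = V_DS ≥ V_GS − V_th, so the device is in saturation.
KCL at the drain: ½ k_n (V_GS − V_th)² = (V_DD − V_GS)/R.
Let x = V_GS − 1.31. Then 14.4 x² + x − 10.89 = 0, giving x = 0.834 V (positive root), so V_GS = 2.14 V.
I_D = (V_DD − V_GS)/R = (12.2 − 2.14) / 53.5 = 0.188 mA.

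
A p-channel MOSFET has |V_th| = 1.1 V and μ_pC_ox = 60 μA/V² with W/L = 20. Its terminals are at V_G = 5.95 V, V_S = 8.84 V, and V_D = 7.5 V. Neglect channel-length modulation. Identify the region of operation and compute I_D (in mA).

Triode; I_D = 1.80 mA

V_SG = V_S − V_G = 8.84 − 5.95 = 2.89 V; V_SD = V_S − V_D = 8.84 − 7.5 = 1.34 V.
k_p = μ_pC_ox · (W/L) = 1.2 mA/V².
V_ov = V_SG − |V_th| = 2.89 − 1.1 = 1.79 V.
Since V_SD = 1.34 V < V_ov = 1.79 V, the device is in the triode region.
I_D = k_p [V_ov · V_SD − ½ V_SD²] = 1.2 × [1.79 × 1.34 − 0.5 × 1.34²] = 1.8 mA.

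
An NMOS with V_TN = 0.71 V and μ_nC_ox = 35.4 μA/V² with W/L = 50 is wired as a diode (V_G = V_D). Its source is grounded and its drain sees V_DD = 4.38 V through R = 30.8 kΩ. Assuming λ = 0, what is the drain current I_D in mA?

I_D = 0.108 mA

With gate tied to drain, V_GS = V_DS ≥ V_GS − V_TN, so the device is in saturation.
k_n = μ_nC_ox · (W/L) = 1.77 mA/V².
KCL at the drain: ½ k_n (V_GS − V_TN)² = (V_DD − V_GS)/R.
Let x = V_GS − 0.71. Then 27.3 x² + x − 3.67 = 0, giving x = 0.349 V (positive root), so V_GS = 1.06 V.
I_D = (V_DD − V_GS)/R = (4.38 − 1.06) / 30.8 = 0.108 mA.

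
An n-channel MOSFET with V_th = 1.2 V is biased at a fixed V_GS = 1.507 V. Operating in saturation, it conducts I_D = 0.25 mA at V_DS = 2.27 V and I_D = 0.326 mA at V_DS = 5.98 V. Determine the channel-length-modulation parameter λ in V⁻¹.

λ = 0.101 V⁻¹

With V_GS fixed, I_D ∝ (1 + λ V_DS) in saturation, so I_D2/I_D1 = (1 + λ V_DS2)/(1 + λ V_DS1).
0.326/0.25 = 1.304 = (1 + 5.98 λ)/(1 + 2.27 λ).
Solving: λ (I_D1 V_DS2 − I_D2 V_DS1) = I_D2 − I_D1, so λ = (0.326 − 0.25) / (0.25 × 5.98 − 0.326 × 2.27) = 0.076 / 0.755 = 0.101 V⁻¹.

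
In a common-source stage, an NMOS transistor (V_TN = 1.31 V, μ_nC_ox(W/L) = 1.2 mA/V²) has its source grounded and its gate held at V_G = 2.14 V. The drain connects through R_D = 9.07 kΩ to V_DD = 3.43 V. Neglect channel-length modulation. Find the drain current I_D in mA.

I_D = 0.328 mA

V_GS = V_G = 2.14 V, so V_ov = 2.14 − 1.31 = 0.83 V.
Assume saturation: I_D = ½ k_n V_ov² = 0.5 × 1.2 × 0.83² = 0.413 mA, giving V_DS = V_DD − I_D R_D = 3.43 − 0.413 × 9.07 = -0.319 V.
But -0.319 V < V_ov = 0.83 V, so the device is actually in triode.
In triode I_D = k_n[V_ov V_DS − ½ V_DS²] and I_D = (V_DD − V_DS)/R_D. Equating: 5.44 V_DS² − 10.03 V_DS + 3.43 = 0, giving V_DS = 0.453 V (the root below V_ov).
I_D = (3.43 − 0.453) / 9.07 = 0.328 mA.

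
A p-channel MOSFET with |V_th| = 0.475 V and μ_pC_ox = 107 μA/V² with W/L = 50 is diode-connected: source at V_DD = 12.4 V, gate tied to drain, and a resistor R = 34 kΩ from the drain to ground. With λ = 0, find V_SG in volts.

V_SG = 0.832 V

With gate tied to drain, V_SG = V_SD ≥ V_SG − |V_th|, so the device is in saturation.
k_p = μ_pC_ox · (W/L) = 5.35 mA/V².
KCL at the drain: ½ k_p (V_SG − |V_th|)² = (V_DD − V_SG)/R.
Let x = V_SG − 0.475. Then 90.9 x² + x − 11.93 = 0, giving x = 0.357 V (positive root), so V_SG = 0.832 V.
I_D = (V_DD − V_SG)/R = (12.4 − 0.832) / 34 = 0.34 mA.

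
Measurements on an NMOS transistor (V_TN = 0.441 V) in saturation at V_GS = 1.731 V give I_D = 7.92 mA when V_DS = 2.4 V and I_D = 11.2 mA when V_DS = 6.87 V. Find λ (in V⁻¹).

λ = 0.119 V⁻¹

With V_GS fixed, I_D ∝ (1 + λ V_DS) in saturation, so I_D2/I_D1 = (1 + λ V_DS2)/(1 + λ V_DS1).
11.2/7.92 = 1.414 = (1 + 6.87 λ)/(1 + 2.4 λ).
Solving: λ (I_D1 V_DS2 − I_D2 V_DS1) = I_D2 − I_D1, so λ = (11.2 − 7.92) / (7.92 × 6.87 − 11.2 × 2.4) = 3.28 / 27.5 = 0.119 V⁻¹.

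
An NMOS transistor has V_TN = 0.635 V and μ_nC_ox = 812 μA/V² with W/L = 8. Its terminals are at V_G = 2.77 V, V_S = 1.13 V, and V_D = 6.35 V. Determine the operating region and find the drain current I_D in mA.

V_GS = V_G − V_S = 2.77 − 1.13 = 1.64 V; V_DS = V_D − V_S = 6.35 − 1.13 = 5.22 V.
k_n = μ_nC_ox · (W/L) = 6.496 mA/V².
V_ov = V_GS − V_TN = 1.64 − 0.635 = 1.01 V.
Since V_DS = 5.22 V ≥ V_ov = 1.01 V, the device is in saturation.
I_D = ½ k_n V_ov² = 0.5 × 6.496 × 1.01² = 3.28 mA.

Saturation; I_D = 3.28 mA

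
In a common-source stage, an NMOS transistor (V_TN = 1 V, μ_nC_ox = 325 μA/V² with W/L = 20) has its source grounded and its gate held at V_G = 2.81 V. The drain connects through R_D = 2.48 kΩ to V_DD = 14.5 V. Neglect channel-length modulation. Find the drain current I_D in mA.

V_GS = V_G = 2.81 V, so V_ov = 2.81 − 1 = 1.81 V.
k_n = μ_nC_ox · (W/L) = 6.5 mA/V².
Assume saturation: I_D = ½ k_n V_ov² = 0.5 × 6.5 × 1.81² = 10.6 mA, giving V_DS = V_DD − I_D R_D = 14.5 − 10.6 × 2.48 = -11.9 V.
But -11.9 V < V_ov = 1.81 V, so the device is actually in triode.
In triode I_D = k_n[V_ov V_DS − ½ V_DS²] and I_D = (V_DD − V_DS)/R_D. Equating: 8.06 V_DS² − 30.18 V_DS + 14.5 = 0, giving V_DS = 0.566 V (the root below V_ov).
I_D = (14.5 − 0.566) / 2.48 = 5.62 mA.

I_D = 5.62 mA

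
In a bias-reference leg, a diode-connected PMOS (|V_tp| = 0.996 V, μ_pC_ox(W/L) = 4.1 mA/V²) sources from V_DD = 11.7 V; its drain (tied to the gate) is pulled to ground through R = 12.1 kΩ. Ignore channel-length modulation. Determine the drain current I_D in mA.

I_D = 0.832 mA

With gate tied to drain, V_SG = V_SD ≥ V_SG − |V_tp|, so the device is in saturation.
KCL at the drain: ½ k_p (V_SG − |V_tp|)² = (V_DD − V_SG)/R.
Let x = V_SG − 0.996. Then 24.8 x² + x − 10.7 = 0, giving x = 0.637 V (positive root), so V_SG = 1.63 V.
I_D = (V_DD − V_SG)/R = (11.7 − 1.63) / 12.1 = 0.832 mA.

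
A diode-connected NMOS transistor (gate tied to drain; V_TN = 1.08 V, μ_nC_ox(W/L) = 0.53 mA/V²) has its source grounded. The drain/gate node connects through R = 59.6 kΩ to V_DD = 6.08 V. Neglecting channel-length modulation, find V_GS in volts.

V_GS = 1.61 V

With gate tied to drain, V_GS = V_DS ≥ V_GS − V_TN, so the device is in saturation.
KCL at the drain: ½ k_n (V_GS − V_TN)² = (V_DD − V_GS)/R.
Let x = V_GS − 1.08. Then 15.8 x² + x − 5 = 0, giving x = 0.532 V (positive root), so V_GS = 1.61 V.
I_D = (V_DD − V_GS)/R = (6.08 − 1.61) / 59.6 = 0.075 mA.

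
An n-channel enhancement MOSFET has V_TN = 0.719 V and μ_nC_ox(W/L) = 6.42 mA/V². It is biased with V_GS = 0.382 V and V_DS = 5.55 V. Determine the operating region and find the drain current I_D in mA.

V_GS = 0.382 V < V_TN = 0.719 V, so the transistor is in cutoff.

Cutoff; I_D = 0 mA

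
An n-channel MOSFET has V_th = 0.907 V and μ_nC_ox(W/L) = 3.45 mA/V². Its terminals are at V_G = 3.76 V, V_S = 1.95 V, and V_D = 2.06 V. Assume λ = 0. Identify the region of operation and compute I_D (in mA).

Triode; I_D = 0.322 mA

V_GS = V_G − V_S = 3.76 − 1.95 = 1.81 V; V_DS = V_D − V_S = 2.06 − 1.95 = 0.11 V.
V_ov = V_GS − V_th = 1.81 − 0.907 = 0.903 V.
Since V_DS = 0.11 V < V_ov = 0.903 V, the device is in the triode region.
I_D = k_n [V_ov · V_DS − ½ V_DS²] = 3.45 × [0.903 × 0.11 − 0.5 × 0.11²] = 0.322 mA.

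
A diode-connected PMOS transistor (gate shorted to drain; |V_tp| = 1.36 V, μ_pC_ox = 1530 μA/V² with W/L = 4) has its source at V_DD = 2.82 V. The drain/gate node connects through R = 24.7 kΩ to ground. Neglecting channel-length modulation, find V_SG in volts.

V_SG = 1.49 V

With gate tied to drain, V_SG = V_SD ≥ V_SG − |V_tp|, so the device is in saturation.
k_p = μ_pC_ox · (W/L) = 6.12 mA/V².
KCL at the drain: ½ k_p (V_SG − |V_tp|)² = (V_DD − V_SG)/R.
Let x = V_SG − 1.36. Then 75.6 x² + x − 1.46 = 0, giving x = 0.133 V (positive root), so V_SG = 1.49 V.
I_D = (V_DD − V_SG)/R = (2.82 − 1.49) / 24.7 = 0.0537 mA.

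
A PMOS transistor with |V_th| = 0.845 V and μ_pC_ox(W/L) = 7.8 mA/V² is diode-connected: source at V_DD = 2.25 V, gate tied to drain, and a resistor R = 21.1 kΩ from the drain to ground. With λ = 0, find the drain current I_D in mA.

I_D = 0.0607 mA

With gate tied to drain, V_SG = V_SD ≥ V_SG − |V_th|, so the device is in saturation.
KCL at the drain: ½ k_p (V_SG − |V_th|)² = (V_DD − V_SG)/R.
Let x = V_SG − 0.845. Then 82.3 x² + x − 1.405 = 0, giving x = 0.125 V (positive root), so V_SG = 0.97 V.
I_D = (V_DD − V_SG)/R = (2.25 − 0.97) / 21.1 = 0.0607 mA.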